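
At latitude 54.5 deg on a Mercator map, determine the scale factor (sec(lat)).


SF = 1 / cos(54.5) = 1 / 0.580703 = 1.722

1.722


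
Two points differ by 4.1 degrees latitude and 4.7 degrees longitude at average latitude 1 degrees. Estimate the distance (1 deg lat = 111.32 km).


dlat_km = 4.1 * 111.32 = 456.412
dlon_km = 4.7 * 111.32 * cos(1) ≈ 523.124
dist = sqrt(456.412^2 + 523.124^2) ≈ 694.2 km

694.2 km


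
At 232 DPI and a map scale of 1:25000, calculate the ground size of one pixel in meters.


pixel_cm = 2.54 / 232 ≈ 0.010948 cm
ground = pixel_cm * 25000 / 100 = 2.54 * 25000 / (232 * 100) = 63500 / 23200 ≈ 2.74 m

2.74 m


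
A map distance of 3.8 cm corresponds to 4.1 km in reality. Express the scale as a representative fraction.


ground = 4.1 km = 410000 cm; RF denominator = ground / map = 410000 / 3.8 ≈ 107895; RF = 1:107895

1:107895


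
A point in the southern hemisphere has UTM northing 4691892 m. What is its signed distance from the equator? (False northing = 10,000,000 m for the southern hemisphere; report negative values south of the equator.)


For southern: actual = 4691892 - 10000000 = -5308108 m

-5308108 m


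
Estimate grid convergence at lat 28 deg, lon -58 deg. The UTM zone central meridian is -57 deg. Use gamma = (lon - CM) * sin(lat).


gamma = (-58 - -57) * sin(28) = -1 * 0.469472 = -0.469 degrees

-0.469 degrees


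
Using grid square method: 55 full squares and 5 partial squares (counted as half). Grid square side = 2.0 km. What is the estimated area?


effective squares = 55 + 5 * 0.5 = 57.5
area = 57.5 * 4.0 = 230.0 km^2

230.0 km^2


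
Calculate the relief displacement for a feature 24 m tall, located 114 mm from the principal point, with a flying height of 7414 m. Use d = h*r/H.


d = h * r / H = 24 * 114 / 7414 = 0.37 mm

0.37 mm


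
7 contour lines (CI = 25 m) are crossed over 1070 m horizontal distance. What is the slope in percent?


elevation change = 7 * 25 = 175 m
slope = 175 / 1070 * 100 = 16.4%

16.4%


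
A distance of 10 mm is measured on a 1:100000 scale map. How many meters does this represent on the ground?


ground = 10 mm * 100000 / 1000 = 1000.0 m

1000.0 m


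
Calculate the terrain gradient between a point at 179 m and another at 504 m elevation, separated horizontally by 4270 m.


gradient = (504 - 179) / 4270 = 325 / 4270 = 0.0761

0.0761


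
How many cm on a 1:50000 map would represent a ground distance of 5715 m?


map_cm = 5715 * 100 / 50000 = 11.43 cm

11.43 cm


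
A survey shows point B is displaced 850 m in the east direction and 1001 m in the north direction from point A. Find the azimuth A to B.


az = atan2(850, 1001) = 40.3 deg
adjusted to 0-360: 40.3 degrees

40.3 degrees


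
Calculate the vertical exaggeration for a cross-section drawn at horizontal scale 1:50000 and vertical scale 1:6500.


VE = horizontal_scale / vertical_scale = 50000 / 6500 ≈ 7.7

7.7x


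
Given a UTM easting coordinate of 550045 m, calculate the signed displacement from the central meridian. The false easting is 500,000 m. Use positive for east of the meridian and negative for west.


displacement = 550045 - 500000 = 50045 m

50045 m


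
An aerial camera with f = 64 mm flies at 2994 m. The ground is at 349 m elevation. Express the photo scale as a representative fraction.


scale = f / (H - h) = 64 mm / 2645 m = 64 / 2645000 = 1:41328

1:41328


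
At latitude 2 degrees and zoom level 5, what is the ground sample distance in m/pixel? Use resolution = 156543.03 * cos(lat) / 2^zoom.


res = 156543.03 * cos(2) / 2^5 = 156543.03 * 0.99939083 / 32 = 4888.99 m/pixel

4888.99 m/pixel


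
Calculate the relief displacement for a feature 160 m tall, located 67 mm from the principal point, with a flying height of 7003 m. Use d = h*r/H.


d = h * r / H = 160 * 67 / 7003 = 1.53 mm

1.53 mm


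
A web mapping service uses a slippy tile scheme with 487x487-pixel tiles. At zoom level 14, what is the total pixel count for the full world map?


tiles per axis = 2^14 = 16384
total tiles = 16384^2 = 268435456
pixels per axis = 16384 * 487 = 7979008
total pixels = 7979008^2 = 63664568664064

63664568664064 pixels


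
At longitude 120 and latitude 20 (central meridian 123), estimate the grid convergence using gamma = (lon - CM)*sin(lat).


gamma = (120 - 123) * sin(20) = -3 * 0.34202 = -1.026 degrees

-1.026 degrees


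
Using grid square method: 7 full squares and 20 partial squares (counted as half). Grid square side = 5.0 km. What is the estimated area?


effective squares = 7 + 20 * 0.5 = 17.0
area = 17.0 * 25.0 = 425.0 km^2

425.0 km^2


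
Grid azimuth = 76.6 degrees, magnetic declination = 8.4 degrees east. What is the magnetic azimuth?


magnetic azimuth = grid azimuth - declination (east +ve)
mag_az = 76.6 - 8.4 = 68.2 degrees

68.2 degrees


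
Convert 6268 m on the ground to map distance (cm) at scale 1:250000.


map_cm = 6268 * 100 / 250000 = 2.5072 cm ≈ 2.51 cm

2.51 cm


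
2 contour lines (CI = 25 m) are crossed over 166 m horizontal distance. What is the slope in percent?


elevation change = 2 * 25 = 50 m
slope = 50 / 166 * 100 = 30.1%

30.1%


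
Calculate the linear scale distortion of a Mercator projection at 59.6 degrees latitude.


SF = 1 / cos(59.6) = 1 / 0.506034 = 1.976

1.976


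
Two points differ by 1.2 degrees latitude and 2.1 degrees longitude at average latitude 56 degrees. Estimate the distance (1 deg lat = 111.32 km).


dlat_km = 1.2 * 111.32 = 133.584
dlon_km = 2.1 * 111.32 * cos(56) ≈ 130.724
dist = sqrt(133.584^2 + 130.724^2) ≈ 186.9 km

186.9 km


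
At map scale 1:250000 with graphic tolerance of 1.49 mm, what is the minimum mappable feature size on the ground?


ground = 1.49 mm * 250000 / 1000 = 372.5 m

372.5 m


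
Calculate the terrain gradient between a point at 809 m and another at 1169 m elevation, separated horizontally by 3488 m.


gradient = (1169 - 809) / 3488 = 360 / 3488 = 0.1032

0.1032


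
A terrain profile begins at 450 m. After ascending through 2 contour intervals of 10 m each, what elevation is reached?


elevation = 450 + 2 * 10 = 470 m

470 m


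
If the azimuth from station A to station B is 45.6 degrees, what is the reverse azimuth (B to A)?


back azimuth = (45.6 + 180) mod 360 = 225.6 degrees

225.6 degrees


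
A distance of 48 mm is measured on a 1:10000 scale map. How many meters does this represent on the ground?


ground = 48 mm * 10000 / 1000 = 480.0 m

480.0 m


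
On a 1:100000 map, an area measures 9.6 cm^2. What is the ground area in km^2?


ground_area = 9.6 * (100000/100)^2 = 9600000.0 m^2 = 9.6 km^2

9.6 km^2


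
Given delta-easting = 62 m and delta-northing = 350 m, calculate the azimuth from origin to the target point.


az = atan2(62, 350) = 10.0 deg
adjusted to 0-360: 10.0 degrees

10.0 degrees


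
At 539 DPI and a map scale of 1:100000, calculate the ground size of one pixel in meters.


pixel_cm = 2.54 / 539 ≈ 0.004712 cm
ground = pixel_cm * 100000 / 100 = 2.54 * 100000 / (539 * 100) = 254000 / 53900 ≈ 4.71 m

4.71 m


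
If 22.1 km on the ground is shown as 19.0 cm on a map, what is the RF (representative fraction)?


ground = 22.1 km = 2210000 cm; RF denominator = ground / map = 2210000 / 19.0 ≈ 116316; RF = 1:116316

1:116316


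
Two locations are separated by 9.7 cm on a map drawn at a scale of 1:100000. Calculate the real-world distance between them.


ground = 9.7 cm * 100000 / 100 = 9700.0 m = 9.7 km

9.7 km


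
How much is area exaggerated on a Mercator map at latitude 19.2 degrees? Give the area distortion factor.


area_distortion = 1/cos^2(19.2) = 1.121

1.121


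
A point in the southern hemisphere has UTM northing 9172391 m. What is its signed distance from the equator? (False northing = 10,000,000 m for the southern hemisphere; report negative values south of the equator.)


For southern: actual = 9172391 - 10000000 = -827609 m

-827609 m


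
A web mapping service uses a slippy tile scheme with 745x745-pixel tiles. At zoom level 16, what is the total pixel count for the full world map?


tiles per axis = 2^16 = 65536
total tiles = 65536^2 = 4294967296
pixels per axis = 65536 * 745 = 48824320
total pixels = 48824320^2 = 2383814223462400

2383814223462400 pixels


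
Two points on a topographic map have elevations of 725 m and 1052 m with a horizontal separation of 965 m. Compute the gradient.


gradient = (1052 - 725) / 965 = 327 / 965 = 0.3389

0.3389


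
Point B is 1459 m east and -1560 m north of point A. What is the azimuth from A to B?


az = atan2(1459, -1560) = 136.9 deg
adjusted to 0-360: 136.9 degrees

136.9 degrees


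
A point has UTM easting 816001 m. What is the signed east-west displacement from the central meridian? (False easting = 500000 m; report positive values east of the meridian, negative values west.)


displacement = 816001 - 500000 = 316001 m

316001 m


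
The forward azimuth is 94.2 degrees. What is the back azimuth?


back azimuth = (94.2 + 180) mod 360 = 274.2 degrees

274.2 degrees


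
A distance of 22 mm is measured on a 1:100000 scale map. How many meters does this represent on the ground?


ground = 22 mm * 100000 / 1000 = 2200.0 m

2200.0 m


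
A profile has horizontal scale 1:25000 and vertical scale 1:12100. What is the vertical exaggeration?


VE = horizontal_scale / vertical_scale = 25000 / 12100 ≈ 2.1

2.1x


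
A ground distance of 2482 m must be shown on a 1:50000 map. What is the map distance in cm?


map_cm = 2482 * 100 / 50000 = 4.964 cm ≈ 4.96 cm

4.96 cm


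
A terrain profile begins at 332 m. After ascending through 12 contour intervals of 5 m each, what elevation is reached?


elevation = 332 + 12 * 5 = 392 m

392 m


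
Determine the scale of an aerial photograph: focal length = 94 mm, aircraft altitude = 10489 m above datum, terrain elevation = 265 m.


scale = f / (H - h) = 94 mm / 10224 m = 94 / 10224000 = 1:108766

1:108766


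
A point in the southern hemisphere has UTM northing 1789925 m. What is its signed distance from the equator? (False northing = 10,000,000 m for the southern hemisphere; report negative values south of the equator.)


For southern: actual = 1789925 - 10000000 = -8210075 m

-8210075 m


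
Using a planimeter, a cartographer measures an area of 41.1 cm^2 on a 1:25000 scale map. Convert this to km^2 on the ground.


ground_area = 41.1 * (25000/100)^2 = 2568750.0 m^2 = 2.56875 km^2 ≈ 2.569 km^2

2.569 km^2


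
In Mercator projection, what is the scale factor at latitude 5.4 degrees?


SF = 1 / cos(5.4) = 1 / 0.995562 = 1.004

1.004


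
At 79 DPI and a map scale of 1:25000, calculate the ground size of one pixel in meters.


pixel_cm = 2.54 / 79 ≈ 0.032152 cm
ground = pixel_cm * 25000 / 100 = 2.54 * 25000 / (79 * 100) = 63500 / 7900 ≈ 8.04 m

8.04 m


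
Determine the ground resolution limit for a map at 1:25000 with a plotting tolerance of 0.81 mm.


ground = 0.81 mm * 25000 / 1000 = 20.25 m

20.25 m


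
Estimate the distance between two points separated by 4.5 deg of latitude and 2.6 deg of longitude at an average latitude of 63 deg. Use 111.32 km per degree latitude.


dlat_km = 4.5 * 111.32 = 500.94
dlon_km = 2.6 * 111.32 * cos(63) ≈ 131.399
dist = sqrt(500.94^2 + 131.399^2) ≈ 517.9 km

517.9 km


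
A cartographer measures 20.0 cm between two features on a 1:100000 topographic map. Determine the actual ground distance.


ground = 20.0 cm * 100000 / 100 = 20000.0 m = 20.0 km

20.0 km


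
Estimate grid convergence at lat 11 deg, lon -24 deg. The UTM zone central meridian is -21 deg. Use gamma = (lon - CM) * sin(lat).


gamma = (-24 - -21) * sin(11) = -3 * 0.190809 = -0.572 degrees

-0.572 degrees


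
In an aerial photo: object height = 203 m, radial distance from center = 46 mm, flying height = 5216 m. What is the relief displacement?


d = h * r / H = 203 * 46 / 5216 = 1.79 mm

1.79 mm


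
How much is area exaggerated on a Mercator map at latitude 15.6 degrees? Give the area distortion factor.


area_distortion = 1/cos^2(15.6) = 1.078

1.078


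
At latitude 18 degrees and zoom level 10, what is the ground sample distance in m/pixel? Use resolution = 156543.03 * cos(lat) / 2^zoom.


res = 156543.03 * cos(18) / 2^10 = 156543.03 * 0.95105652 / 1024 = 145.39 m/pixel

145.39 m/pixel


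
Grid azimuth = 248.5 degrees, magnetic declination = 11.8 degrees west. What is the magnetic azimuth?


magnetic azimuth = grid azimuth - declination (east +ve)
mag_az = 248.5 - -11.8 = 260.3 degrees

260.3 degrees


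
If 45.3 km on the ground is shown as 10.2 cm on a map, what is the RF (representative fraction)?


ground = 45.3 km = 4530000 cm; RF denominator = ground / map = 4530000 / 10.2 ≈ 444118; RF = 1:444118

1:444118


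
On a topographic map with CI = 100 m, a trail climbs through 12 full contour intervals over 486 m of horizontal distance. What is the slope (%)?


elevation change = 12 * 100 = 1200 m
slope = 1200 / 486 * 100 = 246.9%

246.9%


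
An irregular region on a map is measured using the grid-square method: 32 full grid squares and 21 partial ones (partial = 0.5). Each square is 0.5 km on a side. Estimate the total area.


effective squares = 32 + 21 * 0.5 = 42.5
area = 42.5 * 0.25 = 10.625 km^2

10.625 km^2


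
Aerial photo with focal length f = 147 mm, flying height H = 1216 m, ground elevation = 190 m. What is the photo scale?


scale = f / (H - h) = 147 mm / 1026 m = 147 / 1026000 = 1:6980

1:6980


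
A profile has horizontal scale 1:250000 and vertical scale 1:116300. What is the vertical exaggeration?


VE = horizontal_scale / vertical_scale = 250000 / 116300 ≈ 2.1

2.1x


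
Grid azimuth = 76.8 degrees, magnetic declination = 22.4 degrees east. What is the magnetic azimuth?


magnetic azimuth = grid azimuth - declination (east +ve)
mag_az = 76.8 - 22.4 = 54.4 degrees

54.4 degrees


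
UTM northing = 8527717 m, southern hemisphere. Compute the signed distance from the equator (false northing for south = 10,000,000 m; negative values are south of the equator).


For southern: actual = 8527717 - 10000000 = -1472283 m

-1472283 m


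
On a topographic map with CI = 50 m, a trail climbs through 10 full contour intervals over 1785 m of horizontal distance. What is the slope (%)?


elevation change = 10 * 50 = 500 m
slope = 500 / 1785 * 100 = 28.0%

28.0%


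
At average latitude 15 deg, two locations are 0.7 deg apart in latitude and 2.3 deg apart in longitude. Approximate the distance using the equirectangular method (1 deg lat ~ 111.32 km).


dlat_km = 0.7 * 111.32 = 77.924
dlon_km = 2.3 * 111.32 * cos(15) ≈ 247.312
dist = sqrt(77.924^2 + 247.312^2) ≈ 259.3 km

259.3 km


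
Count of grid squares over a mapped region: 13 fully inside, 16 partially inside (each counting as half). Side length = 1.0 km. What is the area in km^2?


effective squares = 13 + 16 * 0.5 = 21.0
area = 21.0 * 1.0 = 21.0 km^2

21.0 km^2


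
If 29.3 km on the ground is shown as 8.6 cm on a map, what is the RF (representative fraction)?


ground = 29.3 km = 2930000 cm; RF denominator = ground / map = 2930000 / 8.6 ≈ 340698; RF = 1:340698

1:340698


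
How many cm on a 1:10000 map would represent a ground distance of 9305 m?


map_cm = 9305 * 100 / 10000 = 93.05 cm

93.05 cm


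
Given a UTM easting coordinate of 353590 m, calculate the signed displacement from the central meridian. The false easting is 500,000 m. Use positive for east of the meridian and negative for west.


displacement = 353590 - 500000 = -146410 m

-146410 m


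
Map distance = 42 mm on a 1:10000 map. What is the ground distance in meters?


ground = 42 mm * 10000 / 1000 = 420.0 m

420.0 m


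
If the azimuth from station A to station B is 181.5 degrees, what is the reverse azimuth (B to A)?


back azimuth = (181.5 + 180) mod 360 = 1.5 degrees

1.5 degrees


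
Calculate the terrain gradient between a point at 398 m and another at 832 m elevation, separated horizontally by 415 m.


gradient = (832 - 398) / 415 = 434 / 415 = 1.0458

1.0458


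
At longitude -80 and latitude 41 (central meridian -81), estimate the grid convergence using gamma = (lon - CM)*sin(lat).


gamma = (-80 - -81) * sin(41) = 1 * 0.656059 = 0.656 degrees

0.656 degrees


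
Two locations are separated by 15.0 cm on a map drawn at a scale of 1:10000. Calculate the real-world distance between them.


ground = 15.0 cm * 10000 / 100 = 1500.0 m = 1.5 km

1.5 km


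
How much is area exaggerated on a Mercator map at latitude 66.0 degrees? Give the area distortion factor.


area_distortion = 1/cos^2(66.0) = 6.045

6.045


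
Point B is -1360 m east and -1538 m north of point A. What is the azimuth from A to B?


az = atan2(-1360, -1538) = -138.5 deg
adjusted to 0-360: 221.5 degrees

221.5 degrees


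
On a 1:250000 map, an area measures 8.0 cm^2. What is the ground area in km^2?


ground_area = 8.0 * (250000/100)^2 = 50000000.0 m^2 = 50.0 km^2

50.0 km^2


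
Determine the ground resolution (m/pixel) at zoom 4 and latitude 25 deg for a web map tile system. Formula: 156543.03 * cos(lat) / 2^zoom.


res = 156543.03 * cos(25) / 2^4 = 156543.03 * 0.90630779 / 16 = 8867.26 m/pixel

8867.26 m/pixel


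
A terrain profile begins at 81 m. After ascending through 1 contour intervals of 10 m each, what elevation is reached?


elevation = 81 + 1 * 10 = 91 m

91 m


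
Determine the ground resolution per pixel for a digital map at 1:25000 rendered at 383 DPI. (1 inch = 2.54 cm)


pixel_cm = 2.54 / 383 ≈ 0.006632 cm
ground = pixel_cm * 25000 / 100 = 2.54 * 25000 / (383 * 100) = 63500 / 38300 ≈ 1.66 m

1.66 m


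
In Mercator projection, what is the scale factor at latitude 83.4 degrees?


SF = 1 / cos(83.4) = 1 / 0.114937 = 8.7

8.7


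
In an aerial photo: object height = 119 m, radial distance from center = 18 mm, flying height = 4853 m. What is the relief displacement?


d = h * r / H = 119 * 18 / 4853 = 0.44 mm

0.44 mm


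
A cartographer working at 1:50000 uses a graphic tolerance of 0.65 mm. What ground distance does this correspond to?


ground = 0.65 mm * 50000 / 1000 = 32.5 m

32.5 m


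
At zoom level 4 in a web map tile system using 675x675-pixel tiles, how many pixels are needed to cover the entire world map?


tiles per axis = 2^4 = 16
total tiles = 16^2 = 256
pixels per axis = 16 * 675 = 10800
total pixels = 10800^2 = 116640000

116640000 pixels


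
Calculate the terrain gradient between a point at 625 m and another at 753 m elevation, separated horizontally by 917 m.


gradient = (753 - 625) / 917 = 128 / 917 = 0.1396

0.1396


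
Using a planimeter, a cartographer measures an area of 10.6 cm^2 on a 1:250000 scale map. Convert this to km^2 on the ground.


ground_area = 10.6 * (250000/100)^2 = 66250000.0 m^2 = 66.25 km^2

66.25 km^2


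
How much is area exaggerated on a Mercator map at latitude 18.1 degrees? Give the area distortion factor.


area_distortion = 1/cos^2(18.1) = 1.107

1.107


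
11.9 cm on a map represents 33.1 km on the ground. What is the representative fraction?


ground = 33.1 km = 3310000 cm; RF denominator = ground / map = 3310000 / 11.9 ≈ 278151; RF = 1:278151

1:278151


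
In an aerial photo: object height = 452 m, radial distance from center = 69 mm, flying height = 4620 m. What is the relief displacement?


d = h * r / H = 452 * 69 / 4620 = 6.75 mm

6.75 mm


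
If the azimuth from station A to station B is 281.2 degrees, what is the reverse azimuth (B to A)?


back azimuth = (281.2 + 180) mod 360 = 101.2 degrees

101.2 degrees


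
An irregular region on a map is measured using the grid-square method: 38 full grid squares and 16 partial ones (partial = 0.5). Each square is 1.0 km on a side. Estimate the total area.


effective squares = 38 + 16 * 0.5 = 46.0
area = 46.0 * 1.0 = 46.0 km^2

46.0 km^2


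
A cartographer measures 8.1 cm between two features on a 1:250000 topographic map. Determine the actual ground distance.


ground = 8.1 cm * 250000 / 100 = 20250.0 m = 20.25 km

20.25 km


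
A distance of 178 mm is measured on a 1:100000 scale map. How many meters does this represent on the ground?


ground = 178 mm * 100000 / 1000 = 17800.0 m

17800.0 m


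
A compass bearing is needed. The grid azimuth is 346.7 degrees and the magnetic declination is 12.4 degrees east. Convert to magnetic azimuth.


magnetic azimuth = grid azimuth - declination (east +ve)
mag_az = 346.7 - 12.4 = 334.3 degrees

334.3 degrees


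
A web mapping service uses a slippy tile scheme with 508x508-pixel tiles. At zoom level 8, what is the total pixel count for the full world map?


tiles per axis = 2^8 = 256
total tiles = 256^2 = 65536
pixels per axis = 256 * 508 = 130048
total pixels = 130048^2 = 16912482304

16912482304 pixels


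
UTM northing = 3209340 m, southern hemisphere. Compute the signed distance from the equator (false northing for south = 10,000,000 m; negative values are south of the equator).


For southern: actual = 3209340 - 10000000 = -6790660 m

-6790660 m


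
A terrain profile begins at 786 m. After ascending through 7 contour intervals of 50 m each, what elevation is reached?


elevation = 786 + 7 * 50 = 1136 m

1136 m


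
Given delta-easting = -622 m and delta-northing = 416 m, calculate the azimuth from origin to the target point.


az = atan2(-622, 416) = -56.2 deg
adjusted to 0-360: 303.8 degrees

303.8 degrees


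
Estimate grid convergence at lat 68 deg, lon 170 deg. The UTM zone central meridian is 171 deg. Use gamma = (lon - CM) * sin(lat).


gamma = (170 - 171) * sin(68) = -1 * 0.927184 = -0.927 degrees

-0.927 degrees


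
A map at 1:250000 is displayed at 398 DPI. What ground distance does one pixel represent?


pixel_cm = 2.54 / 398 ≈ 0.006382 cm
ground = pixel_cm * 250000 / 100 = 2.54 * 250000 / (398 * 100) = 635000 / 39800 ≈ 15.95 m

15.95 m


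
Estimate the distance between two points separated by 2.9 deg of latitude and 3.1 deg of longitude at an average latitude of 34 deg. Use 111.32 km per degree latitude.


dlat_km = 2.9 * 111.32 = 322.828
dlon_km = 3.1 * 111.32 * cos(34) ≈ 286.094
dist = sqrt(322.828^2 + 286.094^2) ≈ 431.4 km

431.4 km


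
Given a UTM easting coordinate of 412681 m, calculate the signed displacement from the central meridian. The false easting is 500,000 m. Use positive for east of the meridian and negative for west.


displacement = 412681 - 500000 = -87319 m

-87319 m


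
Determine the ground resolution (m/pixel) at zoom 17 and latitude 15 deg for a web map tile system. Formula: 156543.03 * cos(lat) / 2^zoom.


res = 156543.03 * cos(15) / 2^17 = 156543.03 * 0.96592583 / 131072 = 1.15 m/pixel

1.15 m/pixel


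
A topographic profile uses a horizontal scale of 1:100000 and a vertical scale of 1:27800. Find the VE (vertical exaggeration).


VE = horizontal_scale / vertical_scale = 100000 / 27800 ≈ 3.6

3.6x


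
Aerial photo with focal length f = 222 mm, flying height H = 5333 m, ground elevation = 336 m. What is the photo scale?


scale = f / (H - h) = 222 mm / 4997 m = 222 / 4997000 = 1:22509

1:22509


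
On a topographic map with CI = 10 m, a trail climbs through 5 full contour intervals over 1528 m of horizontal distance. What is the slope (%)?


elevation change = 5 * 10 = 50 m
slope = 50 / 1528 * 100 = 3.3%

3.3%


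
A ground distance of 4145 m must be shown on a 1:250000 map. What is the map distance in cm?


map_cm = 4145 * 100 / 250000 = 1.658 cm ≈ 1.66 cm

1.66 cm


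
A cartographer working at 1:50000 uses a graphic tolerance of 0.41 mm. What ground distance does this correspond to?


ground = 0.41 mm * 50000 / 1000 = 20.5 m

20.5 m


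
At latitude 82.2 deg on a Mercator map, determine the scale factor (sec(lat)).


SF = 1 / cos(82.2) = 1 / 0.135716 = 7.368

7.368


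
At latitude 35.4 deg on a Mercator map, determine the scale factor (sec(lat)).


SF = 1 / cos(35.4) = 1 / 0.815128 = 1.227

1.227


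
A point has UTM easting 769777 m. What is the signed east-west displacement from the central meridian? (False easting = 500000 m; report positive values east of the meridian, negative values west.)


displacement = 769777 - 500000 = 269777 m

269777 m


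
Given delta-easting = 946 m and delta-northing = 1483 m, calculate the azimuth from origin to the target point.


az = atan2(946, 1483) = 32.5 deg
adjusted to 0-360: 32.5 degrees

32.5 degrees


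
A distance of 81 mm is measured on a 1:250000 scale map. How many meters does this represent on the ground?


ground = 81 mm * 250000 / 1000 = 20250.0 m

20250.0 m


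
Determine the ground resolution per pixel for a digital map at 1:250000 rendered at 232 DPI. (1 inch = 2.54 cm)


pixel_cm = 2.54 / 232 ≈ 0.010948 cm
ground = pixel_cm * 250000 / 100 = 2.54 * 250000 / (232 * 100) = 635000 / 23200 ≈ 27.37 m

27.37 m


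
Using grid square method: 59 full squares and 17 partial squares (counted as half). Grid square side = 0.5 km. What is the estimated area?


effective squares = 59 + 17 * 0.5 = 67.5
area = 67.5 * 0.25 = 16.875 km^2

16.875 km^2


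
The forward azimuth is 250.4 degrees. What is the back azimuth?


back azimuth = (250.4 + 180) mod 360 = 70.4 degrees

70.4 degrees


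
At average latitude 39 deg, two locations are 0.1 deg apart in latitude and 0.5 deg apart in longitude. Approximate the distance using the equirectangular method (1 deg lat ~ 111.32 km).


dlat_km = 0.1 * 111.32 = 11.132
dlon_km = 0.5 * 111.32 * cos(39) ≈ 43.256
dist = sqrt(11.132^2 + 43.256^2) ≈ 44.7 km

44.7 km


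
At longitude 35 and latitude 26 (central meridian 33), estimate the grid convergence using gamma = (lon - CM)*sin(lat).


gamma = (35 - 33) * sin(26) = 2 * 0.438371 = 0.877 degrees

0.877 degrees


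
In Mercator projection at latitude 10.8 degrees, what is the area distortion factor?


area_distortion = 1/cos^2(10.8) = 1.036

1.036


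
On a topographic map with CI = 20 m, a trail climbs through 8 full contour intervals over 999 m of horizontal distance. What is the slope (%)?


elevation change = 8 * 20 = 160 m
slope = 160 / 999 * 100 = 16.0%

16.0%


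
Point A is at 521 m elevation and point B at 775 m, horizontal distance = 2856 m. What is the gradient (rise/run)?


gradient = (775 - 521) / 2856 = 254 / 2856 = 0.0889

0.0889


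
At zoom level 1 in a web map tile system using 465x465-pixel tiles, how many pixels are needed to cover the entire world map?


tiles per axis = 2^1 = 2
total tiles = 2^2 = 4
pixels per axis = 2 * 465 = 930
total pixels = 930^2 = 864900

864900 pixels


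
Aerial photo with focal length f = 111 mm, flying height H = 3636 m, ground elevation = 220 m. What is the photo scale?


scale = f / (H - h) = 111 mm / 3416 m = 111 / 3416000 = 1:30775

1:30775


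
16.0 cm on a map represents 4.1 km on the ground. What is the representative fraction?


ground = 4.1 km = 410000 cm; RF denominator = ground / map = 410000 / 16.0 = 25625; RF = 1:25625

1:25625


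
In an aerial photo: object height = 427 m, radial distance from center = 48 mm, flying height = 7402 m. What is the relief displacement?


d = h * r / H = 427 * 48 / 7402 = 2.77 mm

2.77 mm


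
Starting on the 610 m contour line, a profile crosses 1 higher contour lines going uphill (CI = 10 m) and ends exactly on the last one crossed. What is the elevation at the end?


elevation = 610 + 1 * 10 = 620 m

620 m


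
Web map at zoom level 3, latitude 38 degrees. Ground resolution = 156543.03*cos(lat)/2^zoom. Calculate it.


res = 156543.03 * cos(38) / 2^3 = 156543.03 * 0.78801075 / 8 = 15419.7 m/pixel

15419.7 m/pixel


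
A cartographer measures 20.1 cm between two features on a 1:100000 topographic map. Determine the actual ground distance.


ground = 20.1 cm * 100000 / 100 = 20100.0 m = 20.1 km

20.1 km


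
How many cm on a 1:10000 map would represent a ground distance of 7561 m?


map_cm = 7561 * 100 / 10000 = 75.61 cm

75.61 cm


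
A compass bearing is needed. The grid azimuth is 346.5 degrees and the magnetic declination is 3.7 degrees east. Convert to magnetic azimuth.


magnetic azimuth = grid azimuth - declination (east +ve)
mag_az = 346.5 - 3.7 = 342.8 degrees

342.8 degrees


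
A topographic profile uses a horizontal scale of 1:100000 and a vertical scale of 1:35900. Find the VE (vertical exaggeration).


VE = horizontal_scale / vertical_scale = 100000 / 35900 ≈ 2.8

2.8x


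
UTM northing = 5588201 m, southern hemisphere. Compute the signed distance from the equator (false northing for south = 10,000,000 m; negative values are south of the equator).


For southern: actual = 5588201 - 10000000 = -4411799 m

-4411799 m


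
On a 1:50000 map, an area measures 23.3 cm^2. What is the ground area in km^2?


ground_area = 23.3 * (50000/100)^2 = 5825000.0 m^2 = 5.825 km^2

5.825 km^2


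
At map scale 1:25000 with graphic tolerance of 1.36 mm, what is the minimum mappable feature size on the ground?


ground = 1.36 mm * 25000 / 1000 = 34.0 m

34.0 m


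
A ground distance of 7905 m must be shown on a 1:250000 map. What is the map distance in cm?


map_cm = 7905 * 100 / 250000 = 3.162 cm ≈ 3.16 cm

3.16 cm


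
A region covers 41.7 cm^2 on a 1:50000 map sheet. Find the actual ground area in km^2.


ground_area = 41.7 * (50000/100)^2 = 10425000.0 m^2 = 10.425 km^2

10.425 km^2


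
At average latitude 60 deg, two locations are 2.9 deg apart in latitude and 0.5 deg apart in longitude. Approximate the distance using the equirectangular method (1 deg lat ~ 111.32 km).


dlat_km = 2.9 * 111.32 = 322.828
dlon_km = 0.5 * 111.32 * cos(60) ≈ 27.83
dist = sqrt(322.828^2 + 27.83^2) ≈ 324.0 km

324.0 km


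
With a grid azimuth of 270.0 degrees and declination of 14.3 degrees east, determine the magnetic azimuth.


magnetic azimuth = grid azimuth - declination (east +ve)
mag_az = 270.0 - 14.3 = 255.7 degrees

255.7 degrees


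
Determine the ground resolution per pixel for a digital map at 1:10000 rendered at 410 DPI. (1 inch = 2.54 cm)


pixel_cm = 2.54 / 410 ≈ 0.006195 cm
ground = pixel_cm * 10000 / 100 = 2.54 * 10000 / (410 * 100) = 25400 / 41000 ≈ 0.62 m

0.62 m


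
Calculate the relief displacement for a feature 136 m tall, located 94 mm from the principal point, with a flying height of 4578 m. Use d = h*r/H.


d = h * r / H = 136 * 94 / 4578 = 2.79 mm

2.79 mm


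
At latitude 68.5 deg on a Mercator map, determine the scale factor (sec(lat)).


SF = 1 / cos(68.5) = 1 / 0.366501 = 2.729

2.729


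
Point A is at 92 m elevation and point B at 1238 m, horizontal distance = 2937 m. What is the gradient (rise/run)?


gradient = (1238 - 92) / 2937 = 1146 / 2937 = 0.3902

0.3902


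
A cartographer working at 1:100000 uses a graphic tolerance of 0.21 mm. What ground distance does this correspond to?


ground = 0.21 mm * 100000 / 1000 = 21.0 m

21.0 m


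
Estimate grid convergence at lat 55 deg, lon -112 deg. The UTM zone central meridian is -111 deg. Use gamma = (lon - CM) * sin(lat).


gamma = (-112 - -111) * sin(55) = -1 * 0.819152 = -0.819 degrees

-0.819 degrees


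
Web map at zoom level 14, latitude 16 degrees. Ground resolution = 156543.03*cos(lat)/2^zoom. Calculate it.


res = 156543.03 * cos(16) / 2^14 = 156543.03 * 0.9612617 / 16384 = 9.18 m/pixel

9.18 m/pixel


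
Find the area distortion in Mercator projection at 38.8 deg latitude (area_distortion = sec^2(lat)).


area_distortion = 1/cos^2(38.8) = 1.646

1.646


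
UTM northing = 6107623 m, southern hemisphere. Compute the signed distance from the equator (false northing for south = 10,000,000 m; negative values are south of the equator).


For southern: actual = 6107623 - 10000000 = -3892377 m

-3892377 m


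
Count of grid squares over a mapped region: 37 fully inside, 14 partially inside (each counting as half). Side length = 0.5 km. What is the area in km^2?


effective squares = 37 + 14 * 0.5 = 44.0
area = 44.0 * 0.25 = 11.0 km^2

11.0 km^2


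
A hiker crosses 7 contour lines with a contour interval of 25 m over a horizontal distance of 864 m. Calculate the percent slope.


elevation change = 7 * 25 = 175 m
slope = 175 / 864 * 100 = 20.3%

20.3%


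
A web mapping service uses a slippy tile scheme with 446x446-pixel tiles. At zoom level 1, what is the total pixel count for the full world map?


tiles per axis = 2^1 = 2
total tiles = 2^2 = 4
pixels per axis = 2 * 446 = 892
total pixels = 892^2 = 795664

795664 pixels


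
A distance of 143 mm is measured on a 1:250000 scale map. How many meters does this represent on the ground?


ground = 143 mm * 250000 / 1000 = 35750.0 m

35750.0 m


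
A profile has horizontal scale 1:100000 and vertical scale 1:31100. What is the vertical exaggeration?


VE = horizontal_scale / vertical_scale = 100000 / 31100 ≈ 3.2

3.2x


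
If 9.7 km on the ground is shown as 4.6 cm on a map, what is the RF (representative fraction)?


ground = 9.7 km = 970000 cm; RF denominator = ground / map = 970000 / 4.6 ≈ 210870; RF = 1:210870

1:210870


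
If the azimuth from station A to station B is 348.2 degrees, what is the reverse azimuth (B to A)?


back azimuth = (348.2 + 180) mod 360 = 168.2 degrees

168.2 degrees


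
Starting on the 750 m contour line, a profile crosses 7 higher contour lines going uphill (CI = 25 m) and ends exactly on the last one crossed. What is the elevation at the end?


elevation = 750 + 7 * 25 = 925 m

925 m


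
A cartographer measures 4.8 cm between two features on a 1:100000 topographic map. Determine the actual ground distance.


ground = 4.8 cm * 100000 / 100 = 4800.0 m = 4.8 km

4.8 km


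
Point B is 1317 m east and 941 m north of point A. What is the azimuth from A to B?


az = atan2(1317, 941) = 54.5 deg
adjusted to 0-360: 54.5 degrees

54.5 degrees


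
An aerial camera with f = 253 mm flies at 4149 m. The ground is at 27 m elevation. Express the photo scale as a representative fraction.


scale = f / (H - h) = 253 mm / 4122 m = 253 / 4122000 = 1:16292

1:16292


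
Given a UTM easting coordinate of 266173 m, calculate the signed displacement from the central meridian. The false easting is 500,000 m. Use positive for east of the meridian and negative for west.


displacement = 266173 - 500000 = -233827 m

-233827 m


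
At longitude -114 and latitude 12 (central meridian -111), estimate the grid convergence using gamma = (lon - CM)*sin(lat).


gamma = (-114 - -111) * sin(12) = -3 * 0.207912 = -0.624 degrees

-0.624 degrees


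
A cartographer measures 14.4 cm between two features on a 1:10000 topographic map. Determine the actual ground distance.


ground = 14.4 cm * 10000 / 100 = 1440.0 m = 1.44 km

1.44 km


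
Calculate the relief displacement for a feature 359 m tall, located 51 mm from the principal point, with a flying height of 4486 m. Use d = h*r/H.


d = h * r / H = 359 * 51 / 4486 = 4.08 mm

4.08 mm


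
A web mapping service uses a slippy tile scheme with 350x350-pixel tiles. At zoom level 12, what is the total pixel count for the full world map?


tiles per axis = 2^12 = 4096
total tiles = 4096^2 = 16777216
pixels per axis = 4096 * 350 = 1433600
total pixels = 1433600^2 = 2055208960000

2055208960000 pixels


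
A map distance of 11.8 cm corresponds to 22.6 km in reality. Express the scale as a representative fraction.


ground = 22.6 km = 2260000 cm; RF denominator = ground / map = 2260000 / 11.8 ≈ 191525; RF = 1:191525

1:191525


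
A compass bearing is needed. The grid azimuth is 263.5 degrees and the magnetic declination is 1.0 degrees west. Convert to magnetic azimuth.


magnetic azimuth = grid azimuth - declination (east +ve)
mag_az = 263.5 - -1.0 = 264.5 degrees

264.5 degrees


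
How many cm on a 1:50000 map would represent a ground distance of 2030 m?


map_cm = 2030 * 100 / 50000 = 4.06 cm

4.06 cm


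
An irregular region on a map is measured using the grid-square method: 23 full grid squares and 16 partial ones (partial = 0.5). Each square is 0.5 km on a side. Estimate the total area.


effective squares = 23 + 16 * 0.5 = 31.0
area = 31.0 * 0.25 = 7.75 km^2

7.75 km^2


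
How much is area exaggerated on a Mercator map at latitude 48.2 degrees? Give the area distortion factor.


area_distortion = 1/cos^2(48.2) = 2.251

2.251


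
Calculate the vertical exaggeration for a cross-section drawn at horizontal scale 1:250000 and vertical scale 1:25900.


VE = horizontal_scale / vertical_scale = 250000 / 25900 ≈ 9.7

9.7x


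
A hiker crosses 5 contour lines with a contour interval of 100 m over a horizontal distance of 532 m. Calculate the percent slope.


elevation change = 5 * 100 = 500 m
slope = 500 / 532 * 100 = 94.0%

94.0%


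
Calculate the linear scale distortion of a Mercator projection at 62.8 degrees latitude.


SF = 1 / cos(62.8) = 1 / 0.457098 = 2.188

2.188


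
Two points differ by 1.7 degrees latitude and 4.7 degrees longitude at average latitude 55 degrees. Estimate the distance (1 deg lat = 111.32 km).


dlat_km = 1.7 * 111.32 = 189.244
dlon_km = 4.7 * 111.32 * cos(55) ≈ 300.097
dist = sqrt(189.244^2 + 300.097^2) ≈ 354.8 km

354.8 km


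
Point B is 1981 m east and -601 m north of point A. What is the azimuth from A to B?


az = atan2(1981, -601) = 106.9 deg
adjusted to 0-360: 106.9 degrees

106.9 degrees


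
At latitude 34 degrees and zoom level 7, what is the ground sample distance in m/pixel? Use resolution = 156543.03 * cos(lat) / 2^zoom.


res = 156543.03 * cos(34) / 2^7 = 156543.03 * 0.82903757 / 128 = 1013.91 m/pixel

1013.91 m/pixel


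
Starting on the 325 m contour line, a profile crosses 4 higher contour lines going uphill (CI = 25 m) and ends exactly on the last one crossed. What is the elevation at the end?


elevation = 325 + 4 * 25 = 425 m

425 m


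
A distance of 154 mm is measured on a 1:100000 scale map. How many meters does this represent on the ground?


ground = 154 mm * 100000 / 1000 = 15400.0 m

15400.0 m


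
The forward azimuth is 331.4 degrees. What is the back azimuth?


back azimuth = (331.4 + 180) mod 360 = 151.4 degrees

151.4 degrees


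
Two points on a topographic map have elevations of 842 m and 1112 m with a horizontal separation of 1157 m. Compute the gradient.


gradient = (1112 - 842) / 1157 = 270 / 1157 = 0.2334

0.2334


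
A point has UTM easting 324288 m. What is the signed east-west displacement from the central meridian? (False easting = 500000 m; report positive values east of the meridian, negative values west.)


displacement = 324288 - 500000 = -175712 m

-175712 m


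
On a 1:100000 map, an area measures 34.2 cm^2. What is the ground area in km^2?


ground_area = 34.2 * (100000/100)^2 = 34200000.0 m^2 = 34.2 km^2

34.2 km^2


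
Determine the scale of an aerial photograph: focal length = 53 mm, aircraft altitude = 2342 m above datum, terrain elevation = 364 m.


scale = f / (H - h) = 53 mm / 1978 m = 53 / 1978000 = 1:37321

1:37321


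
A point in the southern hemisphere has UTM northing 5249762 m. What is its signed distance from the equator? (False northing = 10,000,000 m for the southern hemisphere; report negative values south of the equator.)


For southern: actual = 5249762 - 10000000 = -4750238 m

-4750238 m
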